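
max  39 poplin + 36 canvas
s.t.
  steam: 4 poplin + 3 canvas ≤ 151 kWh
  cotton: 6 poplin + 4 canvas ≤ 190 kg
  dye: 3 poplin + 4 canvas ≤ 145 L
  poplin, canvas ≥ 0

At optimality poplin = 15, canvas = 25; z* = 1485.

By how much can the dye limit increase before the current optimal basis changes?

Binding constraints: cotton, dye. The basis is B = [[6,4],[3,4]] with det 12.
Per unit increase in dye, x* moves by d = (-0.3333, 0.5).
The basis stays optimal until poplin reaches 0; allowable increase = 45 L.

45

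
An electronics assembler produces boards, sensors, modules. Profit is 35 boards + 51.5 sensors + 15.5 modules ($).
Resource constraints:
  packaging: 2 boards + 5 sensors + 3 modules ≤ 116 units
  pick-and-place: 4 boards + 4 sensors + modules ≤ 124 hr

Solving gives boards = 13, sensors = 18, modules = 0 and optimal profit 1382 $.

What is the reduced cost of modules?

At the optimum: packaging uses 116 of 116 (binding); pick-and-place uses 124 of 124 (binding).
The binding rows give the dual system: 2·y_packaging + 4·y_pick-and-place = 35 and 5·y_packaging + 4·y_pick-and-place = 51.5.
→ y_packaging = 5.5 and y_pick-and-place = 6.
Reduced cost of modules: c₃ − yᵀa₃ = 15.5 − (5.5·3 + 6·1) = 15.5 − 22.5 = -7.

-7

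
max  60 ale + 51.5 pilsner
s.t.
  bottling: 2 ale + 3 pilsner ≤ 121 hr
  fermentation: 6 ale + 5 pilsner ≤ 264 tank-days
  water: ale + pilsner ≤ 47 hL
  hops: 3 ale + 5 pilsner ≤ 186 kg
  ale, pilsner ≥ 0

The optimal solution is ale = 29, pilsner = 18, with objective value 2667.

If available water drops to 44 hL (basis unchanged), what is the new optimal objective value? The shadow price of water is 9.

Δb = -3, so new z* = 2667 + (9)·(-3) = 2667 − 27 = 2640.

2640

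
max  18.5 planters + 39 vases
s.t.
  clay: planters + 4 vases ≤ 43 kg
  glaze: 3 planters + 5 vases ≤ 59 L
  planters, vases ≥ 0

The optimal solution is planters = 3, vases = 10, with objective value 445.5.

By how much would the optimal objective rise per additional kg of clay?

3.5

Both clay and glaze are binding at x*.
The binding rows give the dual system: 1·y_clay + 3·y_glaze = 18.5 and 4·y_clay + 5·y_glaze = 39.
Solving: y_clay = 3.5, y_glaze = 5.
Shadow price of clay = 3.5.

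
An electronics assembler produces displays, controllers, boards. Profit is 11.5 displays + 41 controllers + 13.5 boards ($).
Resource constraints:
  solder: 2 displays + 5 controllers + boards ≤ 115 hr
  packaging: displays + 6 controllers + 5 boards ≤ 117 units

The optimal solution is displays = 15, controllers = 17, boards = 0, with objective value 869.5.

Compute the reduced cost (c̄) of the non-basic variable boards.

Check each constraint at x*: solder 115/115 (tight); packaging 117/117 (tight).
From A_Bᵀ y = c: 2·y_solder + 1·y_packaging = 11.5; 5·y_solder + 6·y_packaging = 41.
Solving: y_solder = 4, y_packaging = 3.5.
Reduced cost of boards: c₃ − yᵀa₃ = 13.5 − (4·1 + 3.5·5) = 13.5 − 21.5 = -8.

-8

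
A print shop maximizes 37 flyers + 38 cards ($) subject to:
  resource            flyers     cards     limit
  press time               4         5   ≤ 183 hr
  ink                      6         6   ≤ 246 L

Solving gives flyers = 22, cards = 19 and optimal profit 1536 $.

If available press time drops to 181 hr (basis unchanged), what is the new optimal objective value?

1534

Check each constraint at x*: press time 183/183 (tight); ink 246/246 (tight).
The binding rows give the dual system: 4·y_press time + 6·y_ink = 37 and 5·y_press time + 6·y_ink = 38.
→ y_press time = 1 and y_ink = 5.5.
Δz = y_press time·Δb = 1 × (-2) = -2, so new z* = 1536 − 2 = 1534.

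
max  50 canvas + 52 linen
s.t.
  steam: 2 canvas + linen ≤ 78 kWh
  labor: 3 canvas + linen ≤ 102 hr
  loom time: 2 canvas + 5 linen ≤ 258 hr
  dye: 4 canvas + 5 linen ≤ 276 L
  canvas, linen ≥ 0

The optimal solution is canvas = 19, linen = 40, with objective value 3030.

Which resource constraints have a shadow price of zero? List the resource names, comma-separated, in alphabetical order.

labor, loom time

steam: 78/78 (binding)
labor: 97/102 (slack 5)
loom time: 238/258 (slack 20)
dye: 276/276 (binding)
By complementary slackness, a constraint with positive slack has shadow price 0 → labor, loom time.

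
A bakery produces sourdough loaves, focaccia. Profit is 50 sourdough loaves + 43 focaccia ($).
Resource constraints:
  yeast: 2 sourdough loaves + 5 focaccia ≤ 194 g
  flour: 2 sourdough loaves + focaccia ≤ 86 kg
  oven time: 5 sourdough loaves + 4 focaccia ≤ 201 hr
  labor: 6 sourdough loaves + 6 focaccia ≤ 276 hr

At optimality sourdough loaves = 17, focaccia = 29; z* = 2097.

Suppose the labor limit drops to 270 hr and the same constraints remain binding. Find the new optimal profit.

Check each constraint at x*: yeast 179/194 (slack 15); flour 63/86 (slack 23); oven time 201/201 (tight); labor 276/276 (tight).
Since yeast, flour are not tight, their duals are 0.
From A_Bᵀ y = c: 5·y_oven time + 6·y_labor = 50; 4·y_oven time + 6·y_labor = 43.
Solving: y_oven time = 7, y_labor = 2.5.
Δz = y_labor·Δb = 2.5 × (-6) = -15, so new z* = 2097 − 15 = 2082.

2082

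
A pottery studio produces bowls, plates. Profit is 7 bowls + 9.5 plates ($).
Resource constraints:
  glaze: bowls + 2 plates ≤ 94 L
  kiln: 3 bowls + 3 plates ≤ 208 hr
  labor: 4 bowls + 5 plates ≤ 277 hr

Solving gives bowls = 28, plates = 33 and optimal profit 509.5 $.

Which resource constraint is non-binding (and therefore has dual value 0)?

glaze: 94/94 (binding)
kiln: 183/208 (slack 25)
labor: 277/277 (binding)
By complementary slackness, a constraint with positive slack has shadow price 0 → kiln.

kiln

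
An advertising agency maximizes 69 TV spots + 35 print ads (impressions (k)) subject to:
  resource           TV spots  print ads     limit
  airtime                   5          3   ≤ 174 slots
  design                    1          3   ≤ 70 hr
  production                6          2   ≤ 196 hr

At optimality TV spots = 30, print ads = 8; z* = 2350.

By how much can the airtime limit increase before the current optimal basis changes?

8

Binding constraints: airtime, production. The basis is B = [[5,3],[6,2]] with det -8.
Per unit increase in airtime, x* moves by d = (-0.25, 0.75).
The basis stays optimal until design becomes binding; allowable increase = 8 slots.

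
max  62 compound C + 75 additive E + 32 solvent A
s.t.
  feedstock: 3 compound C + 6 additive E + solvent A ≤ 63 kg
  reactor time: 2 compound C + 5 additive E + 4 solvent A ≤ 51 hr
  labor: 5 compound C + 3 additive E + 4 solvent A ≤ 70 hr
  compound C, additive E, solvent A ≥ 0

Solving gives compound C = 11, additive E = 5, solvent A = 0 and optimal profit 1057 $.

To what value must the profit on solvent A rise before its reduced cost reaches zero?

37

Check each constraint at x*: feedstock 63/63 (tight); reactor time 47/51 (slack 4); labor 70/70 (tight).
Slack constraints have shadow price 0 (complementary slackness).
From A_Bᵀ y = c: 3·y_feedstock + 5·y_labor = 62; 6·y_feedstock + 3·y_labor = 75.
This yields shadow prices y_feedstock = 9, y_labor = 7.
solvent A enters the basis when its profit ≥ yᵀa₃ = 9·1 + 7·4 = 37.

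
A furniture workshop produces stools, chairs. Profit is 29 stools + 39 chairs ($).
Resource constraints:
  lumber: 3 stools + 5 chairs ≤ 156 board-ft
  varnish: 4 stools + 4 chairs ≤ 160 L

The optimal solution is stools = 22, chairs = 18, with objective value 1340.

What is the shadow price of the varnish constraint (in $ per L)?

3.5

At the optimum: lumber uses 156 of 156 (binding); varnish uses 160 of 160 (binding).
From A_Bᵀ y = c: 3·y_lumber + 4·y_varnish = 29; 5·y_lumber + 4·y_varnish = 39.
Solving: y_lumber = 5, y_varnish = 3.5.
Shadow price of varnish = 3.5.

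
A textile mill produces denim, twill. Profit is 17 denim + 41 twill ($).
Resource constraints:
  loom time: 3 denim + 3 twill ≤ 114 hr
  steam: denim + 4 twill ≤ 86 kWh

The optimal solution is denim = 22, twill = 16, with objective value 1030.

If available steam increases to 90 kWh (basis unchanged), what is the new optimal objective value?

At the optimum: loom time uses 114 of 114 (binding); steam uses 86 of 86 (binding).
Dual feasibility on the basic columns requires 3·y_loom time + 1·y_steam = 17, 3·y_loom time + 4·y_steam = 41.
Solving: y_loom time = 3, y_steam = 8.
Δz = y_steam·Δb = 8 × (4) = 32, so new z* = 1030 + 32 = 1062.

1062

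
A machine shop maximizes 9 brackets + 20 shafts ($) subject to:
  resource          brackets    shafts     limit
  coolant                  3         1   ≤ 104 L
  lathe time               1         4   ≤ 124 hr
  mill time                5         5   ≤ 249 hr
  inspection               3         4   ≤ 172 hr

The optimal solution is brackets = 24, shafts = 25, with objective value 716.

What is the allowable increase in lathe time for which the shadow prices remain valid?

Binding constraints: lathe time, inspection. The basis is B = [[1,4],[3,4]] with det -8.
Per unit increase in lathe time, x* moves by d = (-0.5, 0.375).
The basis stays optimal until brackets reaches 0; allowable increase = 48 hr.

48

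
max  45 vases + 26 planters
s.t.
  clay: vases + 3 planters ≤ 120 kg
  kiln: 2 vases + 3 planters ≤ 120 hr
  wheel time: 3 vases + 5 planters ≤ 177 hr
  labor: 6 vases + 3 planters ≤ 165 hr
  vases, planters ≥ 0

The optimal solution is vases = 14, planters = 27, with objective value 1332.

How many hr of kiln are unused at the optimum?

kiln used = 2·14 + 3·27 = 109; slack = 120 − 109 = 11.

11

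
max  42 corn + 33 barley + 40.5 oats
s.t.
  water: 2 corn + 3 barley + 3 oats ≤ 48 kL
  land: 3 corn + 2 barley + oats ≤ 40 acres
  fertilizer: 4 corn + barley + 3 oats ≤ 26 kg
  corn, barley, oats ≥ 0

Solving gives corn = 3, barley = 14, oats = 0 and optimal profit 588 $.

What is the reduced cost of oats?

-4.5

Check each constraint at x*: water 48/48 (tight); land 37/40 (slack 3); fertilizer 26/26 (tight).
Since land is not tight, its dual is 0.
The binding rows give the dual system: 2·y_water + 4·y_fertilizer = 42 and 3·y_water + 1·y_fertilizer = 33.
Solving: y_water = 9, y_fertilizer = 6.
Reduced cost of oats: c₃ − yᵀa₃ = 40.5 − (9·3 + 6·3) = 40.5 − 45 = -4.5.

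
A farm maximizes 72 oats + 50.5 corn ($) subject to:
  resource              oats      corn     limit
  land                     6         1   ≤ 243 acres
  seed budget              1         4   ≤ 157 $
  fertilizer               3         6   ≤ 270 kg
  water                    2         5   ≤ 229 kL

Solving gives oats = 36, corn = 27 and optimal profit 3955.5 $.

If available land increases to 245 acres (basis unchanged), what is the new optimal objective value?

3972.5

Check each constraint at x*: land 243/243 (tight); seed budget 144/157 (slack 13); fertilizer 270/270 (tight); water 207/229 (slack 22).
Slack constraints have shadow price 0 (complementary slackness).
From A_Bᵀ y = c: 6·y_land + 3·y_fertilizer = 72; 1·y_land + 6·y_fertilizer = 50.5.
→ y_land = 8.5 and y_fertilizer = 7.
Δz = y_land·Δb = 8.5 × (2) = 17, so new z* = 3955.5 + 17 = 3972.5.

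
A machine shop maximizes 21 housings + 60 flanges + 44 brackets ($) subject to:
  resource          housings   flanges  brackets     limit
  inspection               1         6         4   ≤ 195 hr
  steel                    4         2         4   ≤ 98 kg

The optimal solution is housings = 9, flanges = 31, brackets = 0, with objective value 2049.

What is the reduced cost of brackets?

At the optimum: inspection uses 195 of 195 (binding); steel uses 98 of 98 (binding).
From A_Bᵀ y = c: 1·y_inspection + 4·y_steel = 21; 6·y_inspection + 2·y_steel = 60.
→ y_inspection = 9 and y_steel = 3.
Reduced cost of brackets: c₃ − yᵀa₃ = 44 − (9·4 + 3·4) = 44 − 48 = -4.

-4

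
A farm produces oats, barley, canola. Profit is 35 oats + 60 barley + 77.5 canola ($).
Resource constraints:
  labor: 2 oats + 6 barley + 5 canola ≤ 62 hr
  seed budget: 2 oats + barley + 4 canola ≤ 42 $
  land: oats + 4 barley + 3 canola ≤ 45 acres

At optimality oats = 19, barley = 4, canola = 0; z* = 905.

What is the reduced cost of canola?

Check each constraint at x*: labor 62/62 (tight); seed budget 42/42 (tight); land 35/45 (slack 10).
Since land is not tight, its dual is 0.
The binding rows give the dual system: 2·y_labor + 2·y_seed budget = 35 and 6·y_labor + 1·y_seed budget = 60.
This yields shadow prices y_labor = 8.5, y_seed budget = 9.
Reduced cost of canola: c₃ − yᵀa₃ = 77.5 − (8.5·5 + 9·4) = 77.5 − 78.5 = -1.

-1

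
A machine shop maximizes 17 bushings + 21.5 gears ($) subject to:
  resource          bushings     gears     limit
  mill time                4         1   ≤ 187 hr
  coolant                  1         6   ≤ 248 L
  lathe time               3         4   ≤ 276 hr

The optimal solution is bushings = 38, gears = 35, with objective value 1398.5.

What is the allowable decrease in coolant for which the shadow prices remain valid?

Binding constraints: mill time, coolant. The basis is B = [[4,1],[1,6]] with det 23.
Per unit decrease in coolant, x* moves by d = (0.0435, -0.1739).
The basis stays optimal until gears reaches 0; allowable decrease = 201.25 L.

201.25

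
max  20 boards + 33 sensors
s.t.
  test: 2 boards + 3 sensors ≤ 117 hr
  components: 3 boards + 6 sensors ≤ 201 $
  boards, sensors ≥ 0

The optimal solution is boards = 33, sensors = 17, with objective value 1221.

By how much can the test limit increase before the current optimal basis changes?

Binding constraints: test, components. The basis is B = [[2,3],[3,6]] with det 3.
Per unit increase in test, x* moves by d = (2, -1).
The basis stays optimal until sensors reaches 0; allowable increase = 17 hr.

17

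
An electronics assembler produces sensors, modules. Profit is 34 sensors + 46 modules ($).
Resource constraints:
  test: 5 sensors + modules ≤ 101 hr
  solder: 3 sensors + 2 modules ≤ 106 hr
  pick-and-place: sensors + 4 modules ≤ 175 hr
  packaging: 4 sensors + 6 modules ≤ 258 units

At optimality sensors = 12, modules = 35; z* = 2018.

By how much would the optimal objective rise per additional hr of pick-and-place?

Check each constraint at x*: test 95/101 (slack 6); solder 106/106 (tight); pick-and-place 152/175 (slack 23); packaging 258/258 (tight).
Slack constraints have shadow price 0 (complementary slackness).
Dual feasibility on the basic columns requires 3·y_solder + 4·y_packaging = 34, 2·y_solder + 6·y_packaging = 46.
Solving: y_solder = 2, y_packaging = 7.
Shadow price of pick-and-place = 0.

0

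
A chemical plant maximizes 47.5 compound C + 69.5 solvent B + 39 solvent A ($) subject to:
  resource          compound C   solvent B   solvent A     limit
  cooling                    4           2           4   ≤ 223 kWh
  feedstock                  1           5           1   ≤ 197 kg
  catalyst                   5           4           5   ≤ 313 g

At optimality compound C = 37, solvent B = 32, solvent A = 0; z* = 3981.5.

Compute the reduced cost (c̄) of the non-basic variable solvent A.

At the optimum: cooling uses 212 of 223 (slack = 11); feedstock uses 197 of 197 (binding); catalyst uses 313 of 313 (binding).
Slack constraints have shadow price 0 (complementary slackness).
From A_Bᵀ y = c: 1·y_feedstock + 5·y_catalyst = 47.5; 5·y_feedstock + 4·y_catalyst = 69.5.
→ y_feedstock = 7.5 and y_catalyst = 8.
Reduced cost of solvent A: c₃ − yᵀa₃ = 39 − (7.5·1 + 8·5) = 39 − 47.5 = -8.5.

-8.5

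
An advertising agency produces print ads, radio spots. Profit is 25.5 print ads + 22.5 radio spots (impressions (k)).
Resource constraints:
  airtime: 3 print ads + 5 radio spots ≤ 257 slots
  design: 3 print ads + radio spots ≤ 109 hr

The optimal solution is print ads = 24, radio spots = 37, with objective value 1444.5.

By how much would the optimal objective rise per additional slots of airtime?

3.5

Both airtime and design are binding at x*.
The binding rows give the dual system: 3·y_airtime + 3·y_design = 25.5 and 5·y_airtime + 1·y_design = 22.5.
Solving: y_airtime = 3.5, y_design = 5.
Shadow price of airtime = 3.5.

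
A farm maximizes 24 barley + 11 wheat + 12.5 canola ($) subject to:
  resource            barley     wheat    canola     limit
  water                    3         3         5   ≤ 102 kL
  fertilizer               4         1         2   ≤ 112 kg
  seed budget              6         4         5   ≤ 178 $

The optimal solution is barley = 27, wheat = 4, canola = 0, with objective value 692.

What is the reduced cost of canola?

-3.5

Check each constraint at x*: water 93/102 (slack 9); fertilizer 112/112 (tight); seed budget 178/178 (tight).
By complementary slackness, y = 0 for the non-binding constraint.
Dual feasibility on the basic columns requires 4·y_fertilizer + 6·y_seed budget = 24, 1·y_fertilizer + 4·y_seed budget = 11.
Solving: y_fertilizer = 3, y_seed budget = 2.
Reduced cost of canola: c₃ − yᵀa₃ = 12.5 − (3·2 + 2·5) = 12.5 − 16 = -3.5.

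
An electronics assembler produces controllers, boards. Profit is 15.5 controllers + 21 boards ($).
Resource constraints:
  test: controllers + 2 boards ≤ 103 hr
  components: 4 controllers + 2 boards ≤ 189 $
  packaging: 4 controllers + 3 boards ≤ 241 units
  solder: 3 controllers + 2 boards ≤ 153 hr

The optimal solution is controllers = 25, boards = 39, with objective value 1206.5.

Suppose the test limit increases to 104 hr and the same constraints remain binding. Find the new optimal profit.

1214.5

Check each constraint at x*: test 103/103 (tight); components 178/189 (slack 11); packaging 217/241 (slack 24); solder 153/153 (tight).
Slack constraints have shadow price 0 (complementary slackness).
Dual feasibility on the basic columns requires 1·y_test + 3·y_solder = 15.5, 2·y_test + 2·y_solder = 21.
This yields shadow prices y_test = 8, y_solder = 2.5.
Δz = y_test·Δb = 8 × (1) = 8, so new z* = 1206.5 + 8 = 1214.5.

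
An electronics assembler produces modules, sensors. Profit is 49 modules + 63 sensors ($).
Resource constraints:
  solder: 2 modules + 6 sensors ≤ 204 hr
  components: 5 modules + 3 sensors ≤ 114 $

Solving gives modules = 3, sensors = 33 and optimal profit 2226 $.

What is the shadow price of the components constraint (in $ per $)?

Both solder and components are binding at x*.
From A_Bᵀ y = c: 2·y_solder + 5·y_components = 49; 6·y_solder + 3·y_components = 63.
This yields shadow prices y_solder = 7, y_components = 7.
Shadow price of components = 7.

7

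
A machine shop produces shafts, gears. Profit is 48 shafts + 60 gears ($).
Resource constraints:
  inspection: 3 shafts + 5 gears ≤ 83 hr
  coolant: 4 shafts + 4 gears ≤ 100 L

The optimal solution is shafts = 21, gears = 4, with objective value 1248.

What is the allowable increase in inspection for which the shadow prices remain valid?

Binding constraints: inspection, coolant. The basis is B = [[3,5],[4,4]] with det -8.
Per unit increase in inspection, x* moves by d = (-0.5, 0.5).
The basis stays optimal until shafts reaches 0; allowable increase = 42 hr.

42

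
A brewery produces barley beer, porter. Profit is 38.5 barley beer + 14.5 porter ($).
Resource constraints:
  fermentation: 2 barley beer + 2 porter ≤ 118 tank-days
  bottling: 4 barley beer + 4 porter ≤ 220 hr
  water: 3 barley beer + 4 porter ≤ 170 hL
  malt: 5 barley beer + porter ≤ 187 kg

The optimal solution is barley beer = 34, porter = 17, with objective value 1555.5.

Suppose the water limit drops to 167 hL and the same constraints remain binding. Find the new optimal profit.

1549.5

At the optimum: fermentation uses 102 of 118 (slack = 16); bottling uses 204 of 220 (slack = 16); water uses 170 of 170 (binding); malt uses 187 of 187 (binding).
By complementary slackness, y = 0 for the non-binding constraints.
Dual feasibility on the basic columns requires 3·y_water + 5·y_malt = 38.5, 4·y_water + 1·y_malt = 14.5.
Solving: y_water = 2, y_malt = 6.5.
Δz = y_water·Δb = 2 × (-3) = -6, so new z* = 1555.5 − 6 = 1549.5.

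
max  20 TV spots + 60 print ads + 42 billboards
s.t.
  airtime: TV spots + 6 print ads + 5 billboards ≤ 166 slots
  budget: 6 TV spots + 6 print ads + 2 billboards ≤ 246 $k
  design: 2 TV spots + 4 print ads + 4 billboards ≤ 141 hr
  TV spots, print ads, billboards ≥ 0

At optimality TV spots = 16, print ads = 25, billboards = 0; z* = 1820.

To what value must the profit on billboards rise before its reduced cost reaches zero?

At the optimum: airtime uses 166 of 166 (binding); budget uses 246 of 246 (binding); design uses 132 of 141 (slack = 9).
Slack constraints have shadow price 0 (complementary slackness).
The binding rows give the dual system: 1·y_airtime + 6·y_budget = 20 and 6·y_airtime + 6·y_budget = 60.
→ y_airtime = 8 and y_budget = 2.
billboards enters the basis when its profit ≥ yᵀa₃ = 8·5 + 2·2 = 44.

44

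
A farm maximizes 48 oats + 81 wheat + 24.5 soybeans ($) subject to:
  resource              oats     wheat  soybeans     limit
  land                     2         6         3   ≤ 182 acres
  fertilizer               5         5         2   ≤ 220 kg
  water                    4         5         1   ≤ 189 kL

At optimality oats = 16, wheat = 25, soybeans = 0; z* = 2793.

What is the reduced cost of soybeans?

-2.5

Check each constraint at x*: land 182/182 (tight); fertilizer 205/220 (slack 15); water 189/189 (tight).
By complementary slackness, y = 0 for the non-binding constraint.
Dual feasibility on the basic columns requires 2·y_land + 4·y_water = 48, 6·y_land + 5·y_water = 81.
Solving: y_land = 6, y_water = 9.
Reduced cost of soybeans: c₃ − yᵀa₃ = 24.5 − (6·3 + 9·1) = 24.5 − 27 = -2.5.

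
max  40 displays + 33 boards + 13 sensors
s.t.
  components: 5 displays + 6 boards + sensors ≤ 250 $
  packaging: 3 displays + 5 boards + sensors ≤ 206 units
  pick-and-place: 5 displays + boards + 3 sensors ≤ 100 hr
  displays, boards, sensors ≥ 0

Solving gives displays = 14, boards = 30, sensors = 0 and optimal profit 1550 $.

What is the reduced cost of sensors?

-1

Check each constraint at x*: components 250/250 (tight); packaging 192/206 (slack 14); pick-and-place 100/100 (tight).
Since packaging is not tight, its dual is 0.
Dual feasibility on the basic columns requires 5·y_components + 5·y_pick-and-place = 40, 6·y_components + 1·y_pick-and-place = 33.
→ y_components = 5 and y_pick-and-place = 3.
Reduced cost of sensors: c₃ − yᵀa₃ = 13 − (5·1 + 3·3) = 13 − 14 = -1.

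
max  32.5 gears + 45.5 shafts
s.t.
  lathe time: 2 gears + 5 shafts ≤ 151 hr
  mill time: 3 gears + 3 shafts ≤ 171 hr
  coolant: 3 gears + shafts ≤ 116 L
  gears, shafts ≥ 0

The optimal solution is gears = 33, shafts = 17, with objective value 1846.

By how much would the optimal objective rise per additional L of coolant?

Check each constraint at x*: lathe time 151/151 (tight); mill time 150/171 (slack 21); coolant 116/116 (tight).
Since mill time is not tight, its dual is 0.
From A_Bᵀ y = c: 2·y_lathe time + 3·y_coolant = 32.5; 5·y_lathe time + 1·y_coolant = 45.5.
Solving: y_lathe time = 8, y_coolant = 5.5.
Shadow price of coolant = 5.5.

5.5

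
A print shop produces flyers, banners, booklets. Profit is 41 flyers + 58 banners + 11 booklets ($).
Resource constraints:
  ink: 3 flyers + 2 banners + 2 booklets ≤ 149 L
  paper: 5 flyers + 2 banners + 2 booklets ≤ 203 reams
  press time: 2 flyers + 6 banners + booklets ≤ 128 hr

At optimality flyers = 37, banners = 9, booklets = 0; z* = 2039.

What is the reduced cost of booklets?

Binding: paper and press time. Non-binding: ink (20 unused).
Since ink is not tight, its dual is 0.
The binding rows give the dual system: 5·y_paper + 2·y_press time = 41 and 2·y_paper + 6·y_press time = 58.
→ y_paper = 5 and y_press time = 8.
Reduced cost of booklets: c₃ − yᵀa₃ = 11 − (5·2 + 8·1) = 11 − 18 = -7.

-7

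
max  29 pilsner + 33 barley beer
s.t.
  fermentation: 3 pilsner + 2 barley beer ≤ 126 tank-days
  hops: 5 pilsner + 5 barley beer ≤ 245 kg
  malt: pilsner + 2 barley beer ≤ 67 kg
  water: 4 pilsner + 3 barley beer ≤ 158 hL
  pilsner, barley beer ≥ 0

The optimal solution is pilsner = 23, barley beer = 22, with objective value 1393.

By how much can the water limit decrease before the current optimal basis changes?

Binding constraints: malt, water. The basis is B = [[1,2],[4,3]] with det -5.
Per unit decrease in water, x* moves by d = (-0.4, 0.2).
The basis stays optimal until pilsner reaches 0; allowable decrease = 57.5 hL.

57.5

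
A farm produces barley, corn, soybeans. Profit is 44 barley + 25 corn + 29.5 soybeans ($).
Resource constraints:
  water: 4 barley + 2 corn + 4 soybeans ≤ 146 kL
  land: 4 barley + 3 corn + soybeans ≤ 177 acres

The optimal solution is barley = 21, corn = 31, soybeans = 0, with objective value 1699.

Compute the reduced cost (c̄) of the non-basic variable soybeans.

-5.5

Both water and land are binding at x*.
Dual feasibility on the basic columns requires 4·y_water + 4·y_land = 44, 2·y_water + 3·y_land = 25.
→ y_water = 8 and y_land = 3.
Reduced cost of soybeans: c₃ − yᵀa₃ = 29.5 − (8·4 + 3·1) = 29.5 − 35 = -5.5.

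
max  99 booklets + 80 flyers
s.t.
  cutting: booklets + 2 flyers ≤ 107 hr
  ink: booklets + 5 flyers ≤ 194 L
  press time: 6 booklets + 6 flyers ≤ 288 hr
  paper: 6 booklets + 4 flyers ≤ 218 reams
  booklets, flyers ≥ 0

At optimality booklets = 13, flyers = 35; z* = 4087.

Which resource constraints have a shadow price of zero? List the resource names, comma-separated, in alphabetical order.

cutting: 83/107 (slack 24)
ink: 188/194 (slack 6)
press time: 288/288 (binding)
paper: 218/218 (binding)
By complementary slackness, a constraint with positive slack has shadow price 0 → cutting, ink.

cutting, ink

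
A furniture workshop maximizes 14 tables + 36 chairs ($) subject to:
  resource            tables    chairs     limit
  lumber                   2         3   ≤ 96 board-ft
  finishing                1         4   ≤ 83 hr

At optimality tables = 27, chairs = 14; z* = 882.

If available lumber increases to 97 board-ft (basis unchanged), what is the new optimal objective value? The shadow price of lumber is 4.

Δb = 1, so new z* = 882 + (4)·(1) = 882 + 4 = 886.

886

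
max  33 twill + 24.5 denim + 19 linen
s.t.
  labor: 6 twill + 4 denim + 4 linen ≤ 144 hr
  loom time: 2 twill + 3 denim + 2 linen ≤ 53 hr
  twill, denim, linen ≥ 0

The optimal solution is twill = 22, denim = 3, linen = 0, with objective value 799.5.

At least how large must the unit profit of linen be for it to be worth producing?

23

At the optimum: labor uses 144 of 144 (binding); loom time uses 53 of 53 (binding).
Dual feasibility on the basic columns requires 6·y_labor + 2·y_loom time = 33, 4·y_labor + 3·y_loom time = 24.5.
Solving: y_labor = 5, y_loom time = 1.5.
linen enters the basis when its profit ≥ yᵀa₃ = 5·4 + 1.5·2 = 23.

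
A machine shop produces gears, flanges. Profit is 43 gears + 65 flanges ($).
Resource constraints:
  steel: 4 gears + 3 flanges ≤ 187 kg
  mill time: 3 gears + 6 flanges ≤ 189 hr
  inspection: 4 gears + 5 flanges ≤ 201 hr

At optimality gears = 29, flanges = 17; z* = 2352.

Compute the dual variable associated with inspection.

Check each constraint at x*: steel 167/187 (slack 20); mill time 189/189 (tight); inspection 201/201 (tight).
By complementary slackness, y = 0 for the non-binding constraint.
Dual feasibility on the basic columns requires 3·y_mill time + 4·y_inspection = 43, 6·y_mill time + 5·y_inspection = 65.
This yields shadow prices y_mill time = 5, y_inspection = 7.
Shadow price of inspection = 7.

7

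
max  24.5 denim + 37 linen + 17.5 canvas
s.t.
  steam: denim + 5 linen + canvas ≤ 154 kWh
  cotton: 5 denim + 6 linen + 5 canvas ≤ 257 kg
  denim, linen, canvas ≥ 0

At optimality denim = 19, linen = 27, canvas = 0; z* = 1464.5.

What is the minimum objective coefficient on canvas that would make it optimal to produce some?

24.5

Check each constraint at x*: steam 154/154 (tight); cotton 257/257 (tight).
Dual feasibility on the basic columns requires 1·y_steam + 5·y_cotton = 24.5, 5·y_steam + 6·y_cotton = 37.
This yields shadow prices y_steam = 2, y_cotton = 4.5.
canvas enters the basis when its profit ≥ yᵀa₃ = 2·1 + 4.5·5 = 24.5.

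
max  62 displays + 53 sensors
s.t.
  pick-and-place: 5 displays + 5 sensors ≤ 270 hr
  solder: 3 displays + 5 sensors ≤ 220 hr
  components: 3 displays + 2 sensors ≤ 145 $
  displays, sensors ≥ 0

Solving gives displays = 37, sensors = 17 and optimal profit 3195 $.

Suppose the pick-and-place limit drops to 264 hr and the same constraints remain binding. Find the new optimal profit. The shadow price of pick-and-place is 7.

Δb = -6, so new z* = 3195 + (7)·(-6) = 3195 − 42 = 3153.

3153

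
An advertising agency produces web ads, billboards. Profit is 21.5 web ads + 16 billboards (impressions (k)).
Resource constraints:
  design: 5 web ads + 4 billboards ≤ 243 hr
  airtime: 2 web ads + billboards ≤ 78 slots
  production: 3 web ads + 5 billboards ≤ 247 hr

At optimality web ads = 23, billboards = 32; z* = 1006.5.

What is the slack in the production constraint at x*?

production used = 3·23 + 5·32 = 229; slack = 247 − 229 = 18.

18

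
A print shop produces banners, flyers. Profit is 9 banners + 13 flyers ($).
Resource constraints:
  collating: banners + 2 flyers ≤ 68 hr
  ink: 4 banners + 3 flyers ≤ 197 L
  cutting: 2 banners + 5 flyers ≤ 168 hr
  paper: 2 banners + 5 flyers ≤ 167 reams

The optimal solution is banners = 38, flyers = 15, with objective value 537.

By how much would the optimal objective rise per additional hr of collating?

5

Binding: collating and ink. Non-binding: cutting (17 unused), paper (16 unused).
Slack constraints have shadow price 0 (complementary slackness).
The binding rows give the dual system: 1·y_collating + 4·y_ink = 9 and 2·y_collating + 3·y_ink = 13.
→ y_collating = 5 and y_ink = 1.
Shadow price of collating = 5.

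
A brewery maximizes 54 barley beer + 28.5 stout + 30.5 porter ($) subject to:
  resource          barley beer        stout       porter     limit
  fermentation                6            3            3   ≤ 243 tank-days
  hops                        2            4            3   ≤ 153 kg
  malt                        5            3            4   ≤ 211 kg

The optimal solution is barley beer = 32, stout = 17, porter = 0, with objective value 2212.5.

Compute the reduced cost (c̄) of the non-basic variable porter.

-1

Check each constraint at x*: fermentation 243/243 (tight); hops 132/153 (slack 21); malt 211/211 (tight).
Slack constraints have shadow price 0 (complementary slackness).
Dual feasibility on the basic columns requires 6·y_fermentation + 5·y_malt = 54, 3·y_fermentation + 3·y_malt = 28.5.
Solving: y_fermentation = 6.5, y_malt = 3.
Reduced cost of porter: c₃ − yᵀa₃ = 30.5 − (6.5·3 + 3·4) = 30.5 − 31.5 = -1.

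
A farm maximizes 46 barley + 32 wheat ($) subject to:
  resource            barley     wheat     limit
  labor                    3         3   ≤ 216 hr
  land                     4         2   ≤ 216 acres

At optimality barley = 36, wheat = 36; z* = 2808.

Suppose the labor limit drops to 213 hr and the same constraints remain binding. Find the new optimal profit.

Check each constraint at x*: labor 216/216 (tight); land 216/216 (tight).
From A_Bᵀ y = c: 3·y_labor + 4·y_land = 46; 3·y_labor + 2·y_land = 32.
Solving: y_labor = 6, y_land = 7.
Δz = y_labor·Δb = 6 × (-3) = -18, so new z* = 2808 − 18 = 2790.

2790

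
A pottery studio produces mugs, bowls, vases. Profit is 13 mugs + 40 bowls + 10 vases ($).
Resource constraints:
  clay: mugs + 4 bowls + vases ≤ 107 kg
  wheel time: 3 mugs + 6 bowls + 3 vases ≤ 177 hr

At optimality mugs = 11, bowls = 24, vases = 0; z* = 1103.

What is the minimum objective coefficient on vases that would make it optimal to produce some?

13

Check each constraint at x*: clay 107/107 (tight); wheel time 177/177 (tight).
The binding rows give the dual system: 1·y_clay + 3·y_wheel time = 13 and 4·y_clay + 6·y_wheel time = 40.
→ y_clay = 7 and y_wheel time = 2.
vases enters the basis when its profit ≥ yᵀa₃ = 7·1 + 2·3 = 13.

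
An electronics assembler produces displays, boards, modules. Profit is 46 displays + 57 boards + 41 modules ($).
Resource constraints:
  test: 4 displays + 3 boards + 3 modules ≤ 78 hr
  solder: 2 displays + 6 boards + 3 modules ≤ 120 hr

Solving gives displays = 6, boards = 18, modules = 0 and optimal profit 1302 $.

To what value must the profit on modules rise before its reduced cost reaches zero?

Both test and solder are binding at x*.
The binding rows give the dual system: 4·y_test + 2·y_solder = 46 and 3·y_test + 6·y_solder = 57.
Solving: y_test = 9, y_solder = 5.
modules enters the basis when its profit ≥ yᵀa₃ = 9·3 + 5·3 = 42.

42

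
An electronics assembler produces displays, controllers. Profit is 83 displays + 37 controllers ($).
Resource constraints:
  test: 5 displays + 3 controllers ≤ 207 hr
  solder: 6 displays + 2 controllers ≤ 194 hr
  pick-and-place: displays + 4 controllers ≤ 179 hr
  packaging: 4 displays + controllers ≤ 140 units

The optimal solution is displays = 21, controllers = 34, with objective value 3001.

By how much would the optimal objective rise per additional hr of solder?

At the optimum: test uses 207 of 207 (binding); solder uses 194 of 194 (binding); pick-and-place uses 157 of 179 (slack = 22); packaging uses 118 of 140 (slack = 22).
Since pick-and-place, packaging are not tight, their duals are 0.
From A_Bᵀ y = c: 5·y_test + 6·y_solder = 83; 3·y_test + 2·y_solder = 37.
→ y_test = 7 and y_solder = 8.
Shadow price of solder = 8.

8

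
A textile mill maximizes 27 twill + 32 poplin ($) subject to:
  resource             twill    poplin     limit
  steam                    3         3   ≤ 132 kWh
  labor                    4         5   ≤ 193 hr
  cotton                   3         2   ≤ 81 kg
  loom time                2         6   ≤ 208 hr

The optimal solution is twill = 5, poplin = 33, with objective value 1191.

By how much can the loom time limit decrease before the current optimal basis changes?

Binding constraints: cotton, loom time. The basis is B = [[3,2],[2,6]] with det 14.
Per unit decrease in loom time, x* moves by d = (0.1429, -0.2143).
The basis stays optimal until poplin reaches 0; allowable decrease = 154 hr.

154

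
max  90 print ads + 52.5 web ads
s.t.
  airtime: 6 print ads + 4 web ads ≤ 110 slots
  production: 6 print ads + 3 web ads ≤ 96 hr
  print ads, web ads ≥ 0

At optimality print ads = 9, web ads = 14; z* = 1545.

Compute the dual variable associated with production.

7.5

At the optimum: airtime uses 110 of 110 (binding); production uses 96 of 96 (binding).
The binding rows give the dual system: 6·y_airtime + 6·y_production = 90 and 4·y_airtime + 3·y_production = 52.5.
→ y_airtime = 7.5 and y_production = 7.5.
Shadow price of production = 7.5.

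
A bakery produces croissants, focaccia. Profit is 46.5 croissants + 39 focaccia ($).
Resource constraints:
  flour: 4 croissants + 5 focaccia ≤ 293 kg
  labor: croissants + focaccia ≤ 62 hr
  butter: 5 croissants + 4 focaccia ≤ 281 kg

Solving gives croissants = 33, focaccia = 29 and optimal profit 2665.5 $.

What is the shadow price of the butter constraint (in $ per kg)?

7.5

Check each constraint at x*: flour 277/293 (slack 16); labor 62/62 (tight); butter 281/281 (tight).
Since flour is not tight, its dual is 0.
The binding rows give the dual system: 1·y_labor + 5·y_butter = 46.5 and 1·y_labor + 4·y_butter = 39.
This yields shadow prices y_labor = 9, y_butter = 7.5.
Shadow price of butter = 7.5.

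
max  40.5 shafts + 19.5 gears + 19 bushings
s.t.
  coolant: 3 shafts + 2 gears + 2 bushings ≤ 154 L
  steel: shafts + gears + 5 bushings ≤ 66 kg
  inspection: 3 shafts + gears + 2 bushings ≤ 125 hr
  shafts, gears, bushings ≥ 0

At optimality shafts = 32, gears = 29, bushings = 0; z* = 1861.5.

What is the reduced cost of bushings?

-8

At the optimum: coolant uses 154 of 154 (binding); steel uses 61 of 66 (slack = 5); inspection uses 125 of 125 (binding).
Since steel is not tight, its dual is 0.
From A_Bᵀ y = c: 3·y_coolant + 3·y_inspection = 40.5; 2·y_coolant + 1·y_inspection = 19.5.
→ y_coolant = 6 and y_inspection = 7.5.
Reduced cost of bushings: c₃ − yᵀa₃ = 19 − (6·2 + 7.5·2) = 19 − 27 = -8.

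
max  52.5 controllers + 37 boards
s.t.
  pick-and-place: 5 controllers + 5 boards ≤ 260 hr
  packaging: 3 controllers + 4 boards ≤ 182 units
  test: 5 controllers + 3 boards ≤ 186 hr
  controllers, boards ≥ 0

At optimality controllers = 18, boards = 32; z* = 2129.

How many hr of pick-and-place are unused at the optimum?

pick-and-place used = 5·18 + 5·32 = 250; slack = 260 − 250 = 10.

10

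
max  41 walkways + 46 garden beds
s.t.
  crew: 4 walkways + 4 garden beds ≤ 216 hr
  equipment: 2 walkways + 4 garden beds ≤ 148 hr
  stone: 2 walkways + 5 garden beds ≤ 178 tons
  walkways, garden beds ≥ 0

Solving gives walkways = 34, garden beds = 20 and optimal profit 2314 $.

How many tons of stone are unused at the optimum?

stone used = 2·34 + 5·20 = 168; slack = 178 − 168 = 10.

10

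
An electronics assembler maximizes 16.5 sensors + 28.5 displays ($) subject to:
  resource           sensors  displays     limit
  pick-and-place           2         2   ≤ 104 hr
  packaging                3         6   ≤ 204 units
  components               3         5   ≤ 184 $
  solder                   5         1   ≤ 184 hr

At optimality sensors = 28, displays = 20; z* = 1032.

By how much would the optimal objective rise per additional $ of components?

4.5

Binding: packaging and components. Non-binding: pick-and-place (8 unused), solder (24 unused).
Slack constraints have shadow price 0 (complementary slackness).
The binding rows give the dual system: 3·y_packaging + 3·y_components = 16.5 and 6·y_packaging + 5·y_components = 28.5.
Solving: y_packaging = 1, y_components = 4.5.
Shadow price of components = 4.5.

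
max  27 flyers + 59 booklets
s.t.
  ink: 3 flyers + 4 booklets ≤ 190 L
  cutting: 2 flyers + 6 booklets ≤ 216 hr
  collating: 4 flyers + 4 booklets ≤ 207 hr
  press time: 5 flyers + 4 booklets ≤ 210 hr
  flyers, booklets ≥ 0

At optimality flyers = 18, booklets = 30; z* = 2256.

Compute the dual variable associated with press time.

2

Binding: cutting and press time. Non-binding: ink (16 unused), collating (15 unused).
Slack constraints have shadow price 0 (complementary slackness).
From A_Bᵀ y = c: 2·y_cutting + 5·y_press time = 27; 6·y_cutting + 4·y_press time = 59.
Solving: y_cutting = 8.5, y_press time = 2.
Shadow price of press time = 2.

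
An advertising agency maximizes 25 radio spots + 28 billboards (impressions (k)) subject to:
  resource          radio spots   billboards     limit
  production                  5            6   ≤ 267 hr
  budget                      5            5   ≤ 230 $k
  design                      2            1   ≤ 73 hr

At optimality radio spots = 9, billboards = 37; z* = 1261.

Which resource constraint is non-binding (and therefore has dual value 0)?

production: 267/267 (binding)
budget: 230/230 (binding)
design: 55/73 (slack 18)
By complementary slackness, a constraint with positive slack has shadow price 0 → design.

design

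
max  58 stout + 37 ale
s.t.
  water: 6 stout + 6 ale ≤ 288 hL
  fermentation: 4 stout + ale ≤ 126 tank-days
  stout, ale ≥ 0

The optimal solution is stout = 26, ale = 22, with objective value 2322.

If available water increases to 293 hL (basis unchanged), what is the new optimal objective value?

Check each constraint at x*: water 288/288 (tight); fermentation 126/126 (tight).
The binding rows give the dual system: 6·y_water + 4·y_fermentation = 58 and 6·y_water + 1·y_fermentation = 37.
This yields shadow prices y_water = 5, y_fermentation = 7.
Δz = y_water·Δb = 5 × (5) = 25, so new z* = 2322 + 25 = 2347.

2347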